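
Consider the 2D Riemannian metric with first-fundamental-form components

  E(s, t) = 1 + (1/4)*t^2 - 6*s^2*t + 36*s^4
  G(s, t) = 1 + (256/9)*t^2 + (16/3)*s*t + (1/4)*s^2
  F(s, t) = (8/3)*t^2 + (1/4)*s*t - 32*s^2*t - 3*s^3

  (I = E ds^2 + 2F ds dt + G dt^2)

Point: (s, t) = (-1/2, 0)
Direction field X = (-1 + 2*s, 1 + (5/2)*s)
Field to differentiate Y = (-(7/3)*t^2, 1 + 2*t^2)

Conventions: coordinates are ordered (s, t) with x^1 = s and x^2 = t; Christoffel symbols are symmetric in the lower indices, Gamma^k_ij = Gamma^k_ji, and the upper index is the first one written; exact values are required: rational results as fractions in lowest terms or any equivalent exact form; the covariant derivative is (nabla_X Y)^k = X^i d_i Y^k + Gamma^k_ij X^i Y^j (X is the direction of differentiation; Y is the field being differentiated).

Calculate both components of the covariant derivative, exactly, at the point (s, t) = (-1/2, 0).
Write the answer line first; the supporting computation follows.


Answer: (nabla_X Y)^s = 56/53, (nabla_X Y)^t = 28/159

E = 13/4, F = 3/8, G = 17/16 at the point
E_s = -18, E_t = -3/2, F_s = -9/4, F_t = -65/8, G_s = -1/4, G_t = -8/3
EG - F^2 = 53/16;  g^inv = (16/53) * [[17/16, -3/8], [-3/8, 13/4]]
first-kind symbols [ij,l] = (1/2)(d_i g_jl + d_j g_il - d_l g_ij): [ss,s] = E_s/2 = -9, [ss,t] = F_s - E_t/2 = -3/2, [st,s] = E_t/2 = -3/4, [st,t] = G_s/2 = -1/8, [tt,s] = F_t - G_s/2 = -8, [tt,t] = G_t/2 = -4/3
Gamma^s_ij = (G*[ij,s] - F*[ij,t])/(EG - F^2), Gamma^t_ij = (E*[ij,t] - F*[ij,s])/(EG - F^2)
Gamma_sss = -144/53, Gamma_sst = -12/53, Gamma_stt = -128/53, Gamma_tss = -24/53, Gamma_tst = -2/53, Gamma_ttt = -64/159
X = (-2, -1/4), Y = (0, 1) at the point


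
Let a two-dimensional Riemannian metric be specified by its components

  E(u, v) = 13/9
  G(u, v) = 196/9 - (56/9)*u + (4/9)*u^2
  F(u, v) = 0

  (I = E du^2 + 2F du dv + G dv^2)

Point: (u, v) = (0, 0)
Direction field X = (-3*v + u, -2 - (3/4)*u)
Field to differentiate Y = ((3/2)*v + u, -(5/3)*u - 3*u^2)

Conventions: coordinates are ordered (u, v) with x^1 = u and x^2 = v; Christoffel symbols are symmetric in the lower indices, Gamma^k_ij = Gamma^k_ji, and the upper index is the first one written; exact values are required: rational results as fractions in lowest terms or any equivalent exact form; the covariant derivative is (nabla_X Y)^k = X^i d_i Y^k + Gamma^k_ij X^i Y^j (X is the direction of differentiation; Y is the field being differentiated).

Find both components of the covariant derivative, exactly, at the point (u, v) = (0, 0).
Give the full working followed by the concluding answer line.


E = 13/9, F = 0, G = 196/9 at the point
E_u = 0, E_v = 0, F_u = 0, F_v = 0, G_u = -56/9, G_v = 0
EG - F^2 = 2548/81;  g^inv = (81/2548) * [[196/9, 0], [0, 13/9]]
first-kind symbols [ij,l] = (1/2)(d_i g_jl + d_j g_il - d_l g_ij): [uu,u] = E_u/2 = 0, [uu,v] = F_u - E_v/2 = 0, [uv,u] = E_v/2 = 0, [uv,v] = G_u/2 = -28/9, [vv,u] = F_v - G_u/2 = 28/9, [vv,v] = G_v/2 = 0
Gamma^u_ij = (G*[ij,u] - F*[ij,v])/(EG - F^2), Gamma^v_ij = (E*[ij,v] - F*[ij,u])/(EG - F^2)
Gamma_uuu = 0, Gamma_uuv = 0, Gamma_uvv = 28/13, Gamma_vuu = 0, Gamma_vuv = -1/7, Gamma_vvv = 0
X = (0, -2), Y = (0, 0) at the point

Answer: (nabla_X Y)^u = -3, (nabla_X Y)^v = 0


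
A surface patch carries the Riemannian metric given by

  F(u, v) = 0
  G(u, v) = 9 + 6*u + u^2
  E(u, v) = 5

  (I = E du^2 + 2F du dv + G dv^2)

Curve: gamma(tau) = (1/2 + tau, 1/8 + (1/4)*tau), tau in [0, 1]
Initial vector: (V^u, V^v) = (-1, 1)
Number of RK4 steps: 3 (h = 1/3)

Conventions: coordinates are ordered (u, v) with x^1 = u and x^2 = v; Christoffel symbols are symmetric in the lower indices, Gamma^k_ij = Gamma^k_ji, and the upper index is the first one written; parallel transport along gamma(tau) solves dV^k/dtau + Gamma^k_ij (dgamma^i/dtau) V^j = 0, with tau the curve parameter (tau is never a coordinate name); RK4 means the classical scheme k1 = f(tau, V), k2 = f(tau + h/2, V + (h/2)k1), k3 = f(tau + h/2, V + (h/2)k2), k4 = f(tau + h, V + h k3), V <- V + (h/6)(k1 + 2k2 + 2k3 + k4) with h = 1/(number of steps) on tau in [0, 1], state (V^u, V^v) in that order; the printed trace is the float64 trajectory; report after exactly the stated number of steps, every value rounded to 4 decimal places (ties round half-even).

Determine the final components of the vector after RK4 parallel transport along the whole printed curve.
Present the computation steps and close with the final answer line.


gamma'(tau) = (1, 1/4); f(tau, V)^k = -Gamma^k_ij(gamma(tau)) gamma'^i(tau) V^j; h = 1/3; intermediate values shown to 6 dp
curve data and Christoffel symbols at the stage parameters:
  tau = 0.000000: gamma = (0.500000, 0.125000), gamma' = (1.000000, 0.250000); Gamma_uuu = 0.000000, Gamma_uuv = 0.000000, Gamma_uvv = -0.700000, Gamma_vuu = 0.000000, Gamma_vuv = 0.285714, Gamma_vvv = 0.000000
  tau = 0.166667: gamma = (0.666667, 0.166667), gamma' = (1.000000, 0.250000); Gamma_uuu = 0.000000, Gamma_uuv = 0.000000, Gamma_uvv = -0.733333, Gamma_vuu = 0.000000, Gamma_vuv = 0.272727, Gamma_vvv = 0.000000
  tau = 0.333333: gamma = (0.833333, 0.208333), gamma' = (1.000000, 0.250000); Gamma_uuu = 0.000000, Gamma_uuv = 0.000000, Gamma_uvv = -0.766667, Gamma_vuu = 0.000000, Gamma_vuv = 0.260870, Gamma_vvv = 0.000000
  tau = 0.500000: gamma = (1.000000, 0.250000), gamma' = (1.000000, 0.250000); Gamma_uuu = 0.000000, Gamma_uuv = 0.000000, Gamma_uvv = -0.800000, Gamma_vuu = 0.000000, Gamma_vuv = 0.250000, Gamma_vvv = 0.000000
  tau = 0.666667: gamma = (1.166667, 0.291667), gamma' = (1.000000, 0.250000); Gamma_uuu = 0.000000, Gamma_uuv = 0.000000, Gamma_uvv = -0.833333, Gamma_vuu = 0.000000, Gamma_vuv = 0.240000, Gamma_vvv = 0.000000
  tau = 0.833333: gamma = (1.333333, 0.333333), gamma' = (1.000000, 0.250000); Gamma_uuu = 0.000000, Gamma_uuv = 0.000000, Gamma_uvv = -0.866667, Gamma_vuu = 0.000000, Gamma_vuv = 0.230769, Gamma_vvv = 0.000000
  tau = 1.000000: gamma = (1.500000, 0.375000), gamma' = (1.000000, 0.250000); Gamma_uuu = 0.000000, Gamma_uuv = 0.000000, Gamma_uvv = -0.900000, Gamma_vuu = 0.000000, Gamma_vuv = 0.222222, Gamma_vvv = 0.000000
step 0: V^u = -1.0000, V^v = 1.0000
step 1: k1 = (0.175000, -0.214286), k2 = (0.176786, -0.196794), k3 = (0.177320, -0.197609), k4 = (0.179042, -0.182324); V <- V + (h/6)(k1 + 2k2 + 2k3 + k4): V^u = -0.9410, V^v = 0.9341
step 2: k1 = (0.179044, -0.182321), k2 = (0.180751, -0.168993), k3 = (0.181196, -0.169566), k4 = (0.182838, -0.157794); V <- V + (h/6)(k1 + 2k2 + 2k3 + k4): V^u = -0.8807, V^v = 0.8776
step 3: k1 = (0.182840, -0.157791), k2 = (0.184455, -0.147412), k3 = (0.184830, -0.147826), k4 = (0.186380, -0.138576); V <- V + (h/6)(k1 + 2k2 + 2k3 + k4): V^u = -0.8191, V^v = 0.8284

Answer: V^u = -0.8191, V^v = 0.8284


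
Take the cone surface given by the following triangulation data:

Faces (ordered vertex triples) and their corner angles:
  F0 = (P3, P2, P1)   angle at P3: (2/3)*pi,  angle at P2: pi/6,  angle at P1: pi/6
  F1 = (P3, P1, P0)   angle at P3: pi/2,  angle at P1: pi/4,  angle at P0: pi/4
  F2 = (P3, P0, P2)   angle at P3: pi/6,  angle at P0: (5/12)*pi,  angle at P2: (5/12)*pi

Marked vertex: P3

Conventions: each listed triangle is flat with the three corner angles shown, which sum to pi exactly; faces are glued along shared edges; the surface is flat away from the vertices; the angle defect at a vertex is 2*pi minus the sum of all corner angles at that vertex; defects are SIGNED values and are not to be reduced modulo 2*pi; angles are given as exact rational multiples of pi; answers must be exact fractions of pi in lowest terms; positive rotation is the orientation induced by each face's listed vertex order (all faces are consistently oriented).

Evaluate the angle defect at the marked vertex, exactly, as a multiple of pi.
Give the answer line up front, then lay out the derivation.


Answer: defect(P3) = (2/3)*pi

Sum of corner angles at P3: (4/3)*pi
defect = 2*pi - (4/3)*pi


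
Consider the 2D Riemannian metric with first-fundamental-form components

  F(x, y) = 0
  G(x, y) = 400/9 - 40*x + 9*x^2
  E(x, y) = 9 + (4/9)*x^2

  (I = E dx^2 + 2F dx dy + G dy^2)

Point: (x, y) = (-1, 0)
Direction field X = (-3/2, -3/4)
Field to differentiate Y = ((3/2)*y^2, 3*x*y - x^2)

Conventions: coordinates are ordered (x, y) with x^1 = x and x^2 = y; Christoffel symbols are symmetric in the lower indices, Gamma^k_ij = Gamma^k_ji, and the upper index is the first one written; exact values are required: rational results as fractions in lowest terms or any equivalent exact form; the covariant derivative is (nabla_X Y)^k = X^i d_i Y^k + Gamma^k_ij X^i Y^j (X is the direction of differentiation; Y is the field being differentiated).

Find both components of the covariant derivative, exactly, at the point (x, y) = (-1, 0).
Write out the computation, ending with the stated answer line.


E = 85/9, F = 0, G = 841/9 at the point
E_x = -8/9, E_y = 0, F_x = 0, F_y = 0, G_x = -58, G_y = 0
EG - F^2 = 71485/81;  g^inv = (81/71485) * [[841/9, 0], [0, 85/9]]
first-kind symbols [ij,l] = (1/2)(d_i g_jl + d_j g_il - d_l g_ij): [xx,x] = E_x/2 = -4/9, [xx,y] = F_x - E_y/2 = 0, [xy,x] = E_y/2 = 0, [xy,y] = G_x/2 = -29, [yy,x] = F_y - G_x/2 = 29, [yy,y] = G_y/2 = 0
Gamma^x_ij = (G*[ij,x] - F*[ij,y])/(EG - F^2), Gamma^y_ij = (E*[ij,y] - F*[ij,x])/(EG - F^2)
Gamma_xxx = -4/85, Gamma_xxy = 0, Gamma_xyy = 261/85, Gamma_yxx = 0, Gamma_yxy = -9/29, Gamma_yyy = 0
X = (-3/2, -3/4), Y = (0, -1) at the point

Answer: (nabla_X Y)^x = 783/340, (nabla_X Y)^y = -141/116


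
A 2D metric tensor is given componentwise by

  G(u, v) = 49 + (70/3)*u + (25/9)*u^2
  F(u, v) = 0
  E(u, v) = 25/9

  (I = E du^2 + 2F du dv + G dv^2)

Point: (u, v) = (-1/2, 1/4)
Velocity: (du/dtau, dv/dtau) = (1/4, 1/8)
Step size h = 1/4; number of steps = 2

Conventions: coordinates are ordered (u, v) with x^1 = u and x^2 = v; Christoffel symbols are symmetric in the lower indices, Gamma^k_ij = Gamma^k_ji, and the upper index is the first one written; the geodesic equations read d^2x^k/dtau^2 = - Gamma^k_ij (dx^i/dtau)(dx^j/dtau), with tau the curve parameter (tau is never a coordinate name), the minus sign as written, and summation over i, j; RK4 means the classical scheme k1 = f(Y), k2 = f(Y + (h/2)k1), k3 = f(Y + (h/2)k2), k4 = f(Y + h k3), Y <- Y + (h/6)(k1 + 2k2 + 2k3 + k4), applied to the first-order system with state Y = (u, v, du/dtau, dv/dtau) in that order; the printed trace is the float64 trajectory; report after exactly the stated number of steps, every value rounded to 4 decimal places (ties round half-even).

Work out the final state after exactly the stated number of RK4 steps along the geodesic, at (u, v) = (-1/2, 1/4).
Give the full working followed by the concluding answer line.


f(Y) = (du/dtau, dv/dtau, -Gamma^u_ij Y'^i Y'^j, -Gamma^v_ij Y'^i Y'^j) with the Gammas evaluated at the stage position; h = 0.250000; intermediate values shown to 6 dp
step 0: u = -0.5000, v = 0.2500, du/dtau = 0.2500, dv/dtau = 0.1250
step 1:
  k1: at (u, v) = (-0.500000, 0.250000), (du/dtau, dv/dtau) = (0.250000, 0.125000); Gamma_uuu = 0.000000, Gamma_uuv = 0.000000, Gamma_uvv = -3.700000, Gamma_vuu = 0.000000, Gamma_vuv = 0.270270, Gamma_vvv = 0.000000; k1 = (0.250000, 0.125000, 0.057813, -0.016892)
  k2: at (u, v) = (-0.468750, 0.265625), (du/dtau, dv/dtau) = (0.257227, 0.122889); Gamma_uuu = 0.000000, Gamma_uuv = 0.000000, Gamma_uvv = -3.731250, Gamma_vuu = 0.000000, Gamma_vuv = 0.268007, Gamma_vvv = 0.000000; k2 = (0.257227, 0.122889, 0.056348, -0.016943)
  k3: at (u, v) = (-0.467847, 0.265361), (du/dtau, dv/dtau) = (0.257043, 0.122882); Gamma_uuu = 0.000000, Gamma_uuv = 0.000000, Gamma_uvv = -3.732153, Gamma_vuu = 0.000000, Gamma_vuv = 0.267942, Gamma_vvv = 0.000000; k3 = (0.257043, 0.122882, 0.056356, -0.016926)
  k4: at (u, v) = (-0.435739, 0.280721), (du/dtau, dv/dtau) = (0.264089, 0.120768); Gamma_uuu = 0.000000, Gamma_uuv = 0.000000, Gamma_uvv = -3.764261, Gamma_vuu = 0.000000, Gamma_vuv = 0.265656, Gamma_vvv = 0.000000; k4 = (0.264089, 0.120768, 0.054902, -0.016945)
  Y <- Y + (h/6)(k1 + 2k2 + 2k3 + k4): u = -0.4357, v = 0.2807, du/dtau = 0.2641, dv/dtau = 0.1208
step 2:
  k1: at (u, v) = (-0.435724, 0.280721), (du/dtau, dv/dtau) = (0.264088, 0.120768); Gamma_uuu = 0.000000, Gamma_uuv = 0.000000, Gamma_uvv = -3.764276, Gamma_vuu = 0.000000, Gamma_vuv = 0.265655, Gamma_vvv = 0.000000; k1 = (0.264088, 0.120768, 0.054901, -0.016945)
  k2: at (u, v) = (-0.402713, 0.295817), (du/dtau, dv/dtau) = (0.270951, 0.118649); Gamma_uuu = 0.000000, Gamma_uuv = 0.000000, Gamma_uvv = -3.797287, Gamma_vuu = 0.000000, Gamma_vuv = 0.263346, Gamma_vvv = 0.000000; k2 = (0.270951, 0.118649, 0.053457, -0.016932)
  k3: at (u, v) = (-0.401855, 0.295552), (du/dtau, dv/dtau) = (0.270771, 0.118651); Gamma_uuu = 0.000000, Gamma_uuv = 0.000000, Gamma_uvv = -3.798145, Gamma_vuu = 0.000000, Gamma_vuv = 0.263286, Gamma_vvv = 0.000000; k3 = (0.270771, 0.118651, 0.053471, -0.016917)
  k4: at (u, v) = (-0.368031, 0.310384), (du/dtau, dv/dtau) = (0.277456, 0.116538); Gamma_uuu = 0.000000, Gamma_uuv = 0.000000, Gamma_uvv = -3.831969, Gamma_vuu = 0.000000, Gamma_vuv = 0.260962, Gamma_vvv = 0.000000; k4 = (0.277456, 0.116538, 0.052043, -0.016876)
  Y <- Y + (h/6)(k1 + 2k2 + 2k3 + k4): u = -0.3680, v = 0.3104, du/dtau = 0.2775, dv/dtau = 0.1165

Answer: u = -0.3680, v = 0.3104, du/dtau = 0.2775, dv/dtau = 0.1165


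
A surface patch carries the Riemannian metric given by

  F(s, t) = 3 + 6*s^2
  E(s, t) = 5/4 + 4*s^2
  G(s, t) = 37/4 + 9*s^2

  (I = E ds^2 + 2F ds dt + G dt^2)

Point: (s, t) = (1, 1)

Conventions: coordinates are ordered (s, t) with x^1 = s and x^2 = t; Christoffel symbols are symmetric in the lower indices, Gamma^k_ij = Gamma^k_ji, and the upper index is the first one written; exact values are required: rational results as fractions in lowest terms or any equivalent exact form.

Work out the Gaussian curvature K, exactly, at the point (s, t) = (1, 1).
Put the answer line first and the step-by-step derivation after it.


Answer: K = -656/6241

E = 21/4, F = 9, G = 73/4, EG - F^2 = 237/16 at the point
E_s = 8, E_t = 0, F_s = 12, F_t = 0, G_s = 18, G_t = 0
E_tt = 0, F_st = 0, G_ss = 18
Using the Brioschi determinant formula for K from the metric derivatives:
M1 = [[-E_tt/2 + F_st - G_ss/2, E_s/2, F_s - E_t/2], [F_t - G_s/2, E, F], [G_t/2, F, G]] = [[-9, 4, 12], [-9, 21/4, 9], [0, 9, 73/4]]; det M1 = -7173/16
M2 = [[0, E_t/2, G_s/2], [E_t/2, E, F], [G_s/2, F, G]] = [[0, 0, 9], [0, 21/4, 9], [9, 9, 73/4]]; det M2 = -1701/4
det M1 - det M2 = -369/16; K = -369/16 / (237/16)^2 = -656/6241


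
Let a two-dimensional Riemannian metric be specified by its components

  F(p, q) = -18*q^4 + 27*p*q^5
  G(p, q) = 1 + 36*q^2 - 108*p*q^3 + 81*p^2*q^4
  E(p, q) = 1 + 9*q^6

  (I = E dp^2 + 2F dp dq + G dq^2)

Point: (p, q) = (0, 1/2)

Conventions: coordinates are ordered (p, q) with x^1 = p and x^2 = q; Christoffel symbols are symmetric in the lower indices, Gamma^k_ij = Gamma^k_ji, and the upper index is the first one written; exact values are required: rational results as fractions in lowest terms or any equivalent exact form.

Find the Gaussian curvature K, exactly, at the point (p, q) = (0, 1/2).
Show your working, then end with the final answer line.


E = 73/64, F = -9/8, G = 10, EG - F^2 = 649/64 at the point
E_p = 0, E_q = 27/16, F_p = 27/32, F_q = -9, G_p = -27/2, G_q = 36
E_qq = 135/8, F_pq = 135/16, G_pp = 81/8
K follows from Brioschi's formula, (det M1 - det M2)/(EG - F^2)^2.
M1 = [[-E_qq/2 + F_pq - G_pp/2, E_p/2, F_p - E_q/2], [F_q - G_p/2, E, F], [G_q/2, F, G]] = [[-81/16, 0, 0], [-9/4, 73/64, -9/8], [18, -9/8, 10]]; det M1 = -52569/1024
M2 = [[0, E_q/2, G_p/2], [E_q/2, E, F], [G_p/2, F, G]] = [[0, 27/32, -27/4], [27/32, 73/64, -9/8], [-27/4, -9/8, 10]]; det M2 = -47385/1024
det M1 - det M2 = -81/16; K = -81/16 / (649/64)^2 = -20736/421201

Answer: K = -20736/421201


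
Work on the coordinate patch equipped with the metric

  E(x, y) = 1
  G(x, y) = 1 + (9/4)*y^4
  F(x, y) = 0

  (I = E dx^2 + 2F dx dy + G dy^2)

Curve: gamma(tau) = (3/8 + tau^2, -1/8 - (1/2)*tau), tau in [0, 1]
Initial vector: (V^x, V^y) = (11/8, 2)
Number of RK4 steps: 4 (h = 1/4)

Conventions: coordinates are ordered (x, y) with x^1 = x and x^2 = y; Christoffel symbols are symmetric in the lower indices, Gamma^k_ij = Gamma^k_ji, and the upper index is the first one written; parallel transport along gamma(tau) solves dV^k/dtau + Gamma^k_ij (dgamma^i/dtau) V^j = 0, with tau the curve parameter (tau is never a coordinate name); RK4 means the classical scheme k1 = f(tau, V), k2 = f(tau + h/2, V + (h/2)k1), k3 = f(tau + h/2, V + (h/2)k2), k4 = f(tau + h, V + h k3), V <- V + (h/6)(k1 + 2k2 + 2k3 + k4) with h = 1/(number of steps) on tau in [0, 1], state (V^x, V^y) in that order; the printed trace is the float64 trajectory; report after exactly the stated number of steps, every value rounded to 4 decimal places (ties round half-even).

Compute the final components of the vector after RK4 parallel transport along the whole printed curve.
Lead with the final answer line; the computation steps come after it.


Answer: V^x = 1.3750, V^y = 1.7261

gamma'(tau) = (2*tau, -1/2); f(tau, V)^k = -Gamma^k_ij(gamma(tau)) gamma'^i(tau) V^j; h = 1/4; intermediate values shown to 6 dp
curve data and Christoffel symbols at the stage parameters:
  tau = 0.000000: gamma = (0.375000, -0.125000), gamma' = (0.000000, -0.500000); Gamma_xxx = 0.000000, Gamma_xxy = 0.000000, Gamma_xyy = 0.000000, Gamma_yxx = 0.000000, Gamma_yxy = 0.000000, Gamma_yyy = -0.008784
  tau = 0.125000: gamma = (0.390625, -0.187500), gamma' = (0.250000, -0.500000); Gamma_xxx = 0.000000, Gamma_xxy = 0.000000, Gamma_xyy = 0.000000, Gamma_yxx = 0.000000, Gamma_yxy = 0.000000, Gamma_yyy = -0.029581
  tau = 0.250000: gamma = (0.437500, -0.250000), gamma' = (0.500000, -0.500000); Gamma_xxx = 0.000000, Gamma_xxy = 0.000000, Gamma_xyy = 0.000000, Gamma_yxx = 0.000000, Gamma_yxy = 0.000000, Gamma_yyy = -0.069700
  tau = 0.375000: gamma = (0.515625, -0.312500), gamma' = (0.750000, -0.500000); Gamma_xxx = 0.000000, Gamma_xxy = 0.000000, Gamma_xyy = 0.000000, Gamma_yxx = 0.000000, Gamma_yxy = 0.000000, Gamma_yyy = -0.134444
  tau = 0.500000: gamma = (0.625000, -0.375000), gamma' = (1.000000, -0.500000); Gamma_xxx = 0.000000, Gamma_xxy = 0.000000, Gamma_xyy = 0.000000, Gamma_yxx = 0.000000, Gamma_yxy = 0.000000, Gamma_yyy = -0.227196
  tau = 0.625000: gamma = (0.765625, -0.437500), gamma' = (1.250000, -0.500000); Gamma_xxx = 0.000000, Gamma_xxy = 0.000000, Gamma_xyy = 0.000000, Gamma_yxx = 0.000000, Gamma_yxy = 0.000000, Gamma_yyy = -0.348134
  tau = 0.750000: gamma = (0.937500, -0.500000), gamma' = (1.500000, -0.500000); Gamma_xxx = 0.000000, Gamma_xxy = 0.000000, Gamma_xyy = 0.000000, Gamma_yxx = 0.000000, Gamma_yxy = 0.000000, Gamma_yyy = -0.493151
  tau = 0.875000: gamma = (1.140625, -0.562500), gamma' = (1.750000, -0.500000); Gamma_xxx = 0.000000, Gamma_xxy = 0.000000, Gamma_xyy = 0.000000, Gamma_yxx = 0.000000, Gamma_yxy = 0.000000, Gamma_yyy = -0.653663
  tau = 1.000000: gamma = (1.375000, -0.625000), gamma' = (2.000000, -0.500000); Gamma_xxx = 0.000000, Gamma_xxy = 0.000000, Gamma_xyy = 0.000000, Gamma_yxx = 0.000000, Gamma_yxy = 0.000000, Gamma_yyy = -0.817847
step 0: V^x = 1.3750, V^y = 2.0000
step 1: k1 = (0.000000, -0.008784), k2 = (0.000000, -0.029565), k3 = (0.000000, -0.029526), k4 = (0.000000, -0.069443); V <- V + (h/6)(k1 + 2k2 + 2k3 + k4): V^x = 1.3750, V^y = 1.9918
step 2: k1 = (0.000000, -0.069415), k2 = (0.000000, -0.133311), k3 = (0.000000, -0.132774), k4 = (0.000000, -0.222495); V <- V + (h/6)(k1 + 2k2 + 2k3 + k4): V^x = 1.3750, V^y = 1.9575
step 3: k1 = (0.000000, -0.222365), k2 = (0.000000, -0.335894), k3 = (0.000000, -0.333424), k4 = (0.000000, -0.462113); V <- V + (h/6)(k1 + 2k2 + 2k3 + k4): V^x = 1.3750, V^y = 1.8732
step 4: k1 = (0.000000, -0.461881), k2 = (0.000000, -0.593346), k3 = (0.000000, -0.587975), k4 = (0.000000, -0.705880); V <- V + (h/6)(k1 + 2k2 + 2k3 + k4): V^x = 1.3750, V^y = 1.7261


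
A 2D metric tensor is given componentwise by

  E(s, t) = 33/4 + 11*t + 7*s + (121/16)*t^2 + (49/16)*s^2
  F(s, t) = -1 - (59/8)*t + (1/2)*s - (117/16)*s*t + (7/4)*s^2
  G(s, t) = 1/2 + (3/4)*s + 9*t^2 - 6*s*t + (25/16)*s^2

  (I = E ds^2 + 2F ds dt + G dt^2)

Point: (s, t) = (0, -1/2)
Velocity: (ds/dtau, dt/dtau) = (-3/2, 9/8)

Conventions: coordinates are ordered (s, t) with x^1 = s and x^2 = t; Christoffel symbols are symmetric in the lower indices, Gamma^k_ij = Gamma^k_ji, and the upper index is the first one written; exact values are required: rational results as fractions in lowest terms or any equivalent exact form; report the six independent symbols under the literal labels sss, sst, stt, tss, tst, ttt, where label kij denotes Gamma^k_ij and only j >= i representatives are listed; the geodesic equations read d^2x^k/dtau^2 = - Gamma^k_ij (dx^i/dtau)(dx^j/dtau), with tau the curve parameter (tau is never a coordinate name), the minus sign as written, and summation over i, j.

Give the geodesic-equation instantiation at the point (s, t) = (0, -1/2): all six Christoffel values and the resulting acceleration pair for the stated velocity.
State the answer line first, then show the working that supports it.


Answer: Gamma_sss = 787/1418, Gamma_sst = -40/709, Gamma_stt = -1708/709, Gamma_tss = 1951/5672, Gamma_tst = 1045/1418, Gamma_ttt = 509/709; accelerations (d^2s/dtau^2, d^2t/dtau^2) = (18261/11344, 36513/45376)

E = 297/64, F = 43/16, G = 11/4 at the point
E_s = 7, E_t = 55/16, F_s = 133/32, F_t = -59/8, G_s = 15/4, G_t = -9
EG - F^2 = 709/128;  g^inv = (128/709) * [[11/4, -43/16], [-43/16, 297/64]]
first-kind symbols [ij,l] = (1/2)(d_i g_jl + d_j g_il - d_l g_ij): [ss,s] = E_s/2 = 7/2, [ss,t] = F_s - E_t/2 = 39/16, [st,s] = E_t/2 = 55/32, [st,t] = G_s/2 = 15/8, [tt,s] = F_t - G_s/2 = -37/4, [tt,t] = G_t/2 = -9/2
Gamma^s_ij = (G*[ij,s] - F*[ij,t])/(EG - F^2), Gamma^t_ij = (E*[ij,t] - F*[ij,s])/(EG - F^2)
Gamma_sss = 787/1418, Gamma_sst = -40/709, Gamma_stt = -1708/709, Gamma_tss = 1951/5672, Gamma_tst = 1045/1418, Gamma_ttt = 509/709
d^2s/dtau^2 = -(Gamma_sss*(-3/2)^2 + 2*Gamma_sst*(-3/2)*(9/8) + Gamma_stt*(9/8)^2) = 18261/11344
d^2t/dtau^2 = -(Gamma_tss*(-3/2)^2 + 2*Gamma_tst*(-3/2)*(9/8) + Gamma_ttt*(9/8)^2) = 36513/45376


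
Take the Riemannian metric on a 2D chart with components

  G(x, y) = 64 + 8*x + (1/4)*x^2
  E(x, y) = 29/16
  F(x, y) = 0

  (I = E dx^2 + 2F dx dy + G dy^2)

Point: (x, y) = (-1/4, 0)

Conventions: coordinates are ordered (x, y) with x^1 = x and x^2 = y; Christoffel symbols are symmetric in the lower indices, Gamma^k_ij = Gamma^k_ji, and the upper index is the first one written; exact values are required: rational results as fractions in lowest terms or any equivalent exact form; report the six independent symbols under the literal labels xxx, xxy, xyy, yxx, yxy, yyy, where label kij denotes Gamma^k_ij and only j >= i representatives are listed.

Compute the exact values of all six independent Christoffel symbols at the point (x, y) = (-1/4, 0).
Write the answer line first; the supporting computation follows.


Answer: Gamma_xxx = 0, Gamma_xxy = 0, Gamma_xyy = -63/29, Gamma_yxx = 0, Gamma_yxy = 4/63, Gamma_yyy = 0

E = 29/16, F = 0, G = 3969/64 at the point
E_x = 0, E_y = 0, F_x = 0, F_y = 0, G_x = 63/8, G_y = 0
EG - F^2 = 115101/1024;  g^inv = (1024/115101) * [[3969/64, 0], [0, 29/16]]
first-kind symbols [ij,l] = (1/2)(d_i g_jl + d_j g_il - d_l g_ij): [xx,x] = E_x/2 = 0, [xx,y] = F_x - E_y/2 = 0, [xy,x] = E_y/2 = 0, [xy,y] = G_x/2 = 63/16, [yy,x] = F_y - G_x/2 = -63/16, [yy,y] = G_y/2 = 0
Gamma^x_ij = (G*[ij,x] - F*[ij,y])/(EG - F^2), Gamma^y_ij = (E*[ij,y] - F*[ij,x])/(EG - F^2)


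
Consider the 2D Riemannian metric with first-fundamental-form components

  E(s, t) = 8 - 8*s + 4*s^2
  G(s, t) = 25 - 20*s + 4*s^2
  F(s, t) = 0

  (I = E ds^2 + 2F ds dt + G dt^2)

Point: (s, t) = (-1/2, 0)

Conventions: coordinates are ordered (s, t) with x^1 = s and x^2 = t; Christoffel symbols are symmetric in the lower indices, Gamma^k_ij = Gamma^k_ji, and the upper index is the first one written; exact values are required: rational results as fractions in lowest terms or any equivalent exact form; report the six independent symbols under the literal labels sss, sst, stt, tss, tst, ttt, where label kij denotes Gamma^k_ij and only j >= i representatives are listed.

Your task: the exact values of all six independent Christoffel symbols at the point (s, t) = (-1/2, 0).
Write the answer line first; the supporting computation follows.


Answer: Gamma_sss = -6/13, Gamma_sst = 0, Gamma_stt = 12/13, Gamma_tss = 0, Gamma_tst = -1/3, Gamma_ttt = 0

E = 13, F = 0, G = 36 at the point
E_s = -12, E_t = 0, F_s = 0, F_t = 0, G_s = -24, G_t = 0
EG - F^2 = 468;  g^inv = (1/468) * [[36, 0], [0, 13]]
first-kind symbols [ij,l] = (1/2)(d_i g_jl + d_j g_il - d_l g_ij): [ss,s] = E_s/2 = -6, [ss,t] = F_s - E_t/2 = 0, [st,s] = E_t/2 = 0, [st,t] = G_s/2 = -12, [tt,s] = F_t - G_s/2 = 12, [tt,t] = G_t/2 = 0
Gamma^s_ij = (G*[ij,s] - F*[ij,t])/(EG - F^2), Gamma^t_ij = (E*[ij,t] - F*[ij,s])/(EG - F^2)


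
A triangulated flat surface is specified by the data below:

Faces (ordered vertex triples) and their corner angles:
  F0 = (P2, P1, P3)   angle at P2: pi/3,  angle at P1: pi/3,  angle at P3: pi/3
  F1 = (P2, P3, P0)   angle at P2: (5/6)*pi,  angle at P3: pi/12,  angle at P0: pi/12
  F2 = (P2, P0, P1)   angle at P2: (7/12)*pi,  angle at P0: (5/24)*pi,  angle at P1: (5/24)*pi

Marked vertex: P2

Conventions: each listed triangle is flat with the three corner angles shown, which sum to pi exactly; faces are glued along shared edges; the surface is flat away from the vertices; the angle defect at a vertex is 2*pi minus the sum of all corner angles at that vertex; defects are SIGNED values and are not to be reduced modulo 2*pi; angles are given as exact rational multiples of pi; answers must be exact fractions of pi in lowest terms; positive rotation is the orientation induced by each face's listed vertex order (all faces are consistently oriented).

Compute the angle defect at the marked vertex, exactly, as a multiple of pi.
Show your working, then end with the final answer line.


Sum of corner angles at P2: (7/4)*pi
defect = 2*pi - (7/4)*pi

Answer: defect(P2) = pi/4


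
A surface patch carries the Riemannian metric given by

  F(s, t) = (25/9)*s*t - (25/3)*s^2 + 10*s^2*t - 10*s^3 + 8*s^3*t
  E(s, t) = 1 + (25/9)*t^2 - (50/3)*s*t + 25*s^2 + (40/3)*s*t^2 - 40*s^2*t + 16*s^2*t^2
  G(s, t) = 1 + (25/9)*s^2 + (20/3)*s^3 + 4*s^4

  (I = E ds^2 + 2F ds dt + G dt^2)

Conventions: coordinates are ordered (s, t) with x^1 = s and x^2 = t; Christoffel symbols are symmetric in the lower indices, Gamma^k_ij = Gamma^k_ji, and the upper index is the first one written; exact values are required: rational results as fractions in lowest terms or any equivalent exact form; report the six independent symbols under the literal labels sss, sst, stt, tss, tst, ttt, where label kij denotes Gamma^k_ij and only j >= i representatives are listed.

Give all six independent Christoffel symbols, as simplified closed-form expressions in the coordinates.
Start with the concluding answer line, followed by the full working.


Answer: Gamma_sss = (144*s*t^2 - 360*s*t + 225*s + 60*t^2 - 75*t)/(36*s^4 + 60*s^3 + 144*s^2*t^2 - 360*s^2*t + 250*s^2 + 120*s*t^2 - 150*s*t + 25*t^2 + 9), Gamma_sst = (144*s^2*t - 180*s^2 + 120*s*t - 75*s + 25*t)/(36*s^4 + 60*s^3 + 144*s^2*t^2 - 360*s^2*t + 250*s^2 + 120*s*t^2 - 150*s*t + 25*t^2 + 9), Gamma_stt = 0, Gamma_tss = (72*s^2*t - 90*s^2 + 60*s*t - 75*s)/(36*s^4 + 60*s^3 + 144*s^2*t^2 - 360*s^2*t + 250*s^2 + 120*s*t^2 - 150*s*t + 25*t^2 + 9), Gamma_tst = (72*s^3 + 90*s^2 + 25*s)/(36*s^4 + 60*s^3 + 144*s^2*t^2 - 360*s^2*t + 250*s^2 + 120*s*t^2 - 150*s*t + 25*t^2 + 9), Gamma_ttt = 0

E = 1 + (25/9)*t^2 - (50/3)*s*t + 25*s^2 + (40/3)*s*t^2 - 40*s^2*t + 16*s^2*t^2; F = (25/9)*s*t - (25/3)*s^2 + 10*s^2*t - 10*s^3 + 8*s^3*t; G = 1 + (25/9)*s^2 + (20/3)*s^3 + 4*s^4
Gamma^k_ij = (1/2) g^{kl} (d_i g_jl + d_j g_il - d_l g_ij), with g^inv = (1/(EG-F^2)) [[G, -F], [-F, E]]
first partials: E_s = -(50/3)*t + 50*s + (40/3)*t^2 - 80*s*t + 32*s*t^2, E_t = (50/9)*t - (50/3)*s + (80/3)*s*t - 40*s^2 + 32*s^2*t, F_s = (25/9)*t - (50/3)*s + 20*s*t - 30*s^2 + 24*s^2*t, F_t = (25/9)*s + 10*s^2 + 8*s^3, G_s = (50/9)*s + 20*s^2 + 16*s^3, G_t = 0
D = EG - F^2 = 1 + (25/9)*t^2 - (50/3)*s*t + (250/9)*s^2 + (40/3)*s*t^2 - 40*s^2*t + (20/3)*s^3 + 16*s^2*t^2 + 4*s^4
expanded: Gamma^s_ss = (G E_s - 2F F_s + F E_t)/(2D), Gamma^s_st = (G E_t - F G_s)/(2D), Gamma^s_tt = (2G F_t - G G_s - F G_t)/(2D), Gamma^t_ss = (2E F_s - E E_t - F E_s)/(2D), Gamma^t_st = (E G_s - F E_t)/(2D), Gamma^t_tt = (E G_t - 2F F_t + F G_s)/(2D); substitute and cancel common factors


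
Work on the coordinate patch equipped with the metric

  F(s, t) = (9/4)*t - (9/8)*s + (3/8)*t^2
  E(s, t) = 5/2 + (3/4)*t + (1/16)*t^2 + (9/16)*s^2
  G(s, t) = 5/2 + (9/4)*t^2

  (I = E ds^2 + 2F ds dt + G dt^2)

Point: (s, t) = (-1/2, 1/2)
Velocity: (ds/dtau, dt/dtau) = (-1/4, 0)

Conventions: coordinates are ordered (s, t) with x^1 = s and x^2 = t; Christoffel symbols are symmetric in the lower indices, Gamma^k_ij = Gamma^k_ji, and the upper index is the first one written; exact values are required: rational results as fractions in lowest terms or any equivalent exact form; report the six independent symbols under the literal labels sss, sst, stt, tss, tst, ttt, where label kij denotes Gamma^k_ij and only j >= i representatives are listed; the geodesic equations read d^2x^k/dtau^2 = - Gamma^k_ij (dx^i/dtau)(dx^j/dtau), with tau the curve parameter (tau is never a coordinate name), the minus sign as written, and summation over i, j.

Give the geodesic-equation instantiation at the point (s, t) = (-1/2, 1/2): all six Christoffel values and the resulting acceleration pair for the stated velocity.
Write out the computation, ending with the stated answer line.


E = 97/32, F = 57/32, G = 49/16 at the point
E_s = -9/16, E_t = 13/16, F_s = -9/8, F_t = 21/8, G_s = 0, G_t = 9/4
EG - F^2 = 6257/1024;  g^inv = (1024/6257) * [[49/16, -57/32], [-57/32, 97/32]]
first-kind symbols [ij,l] = (1/2)(d_i g_jl + d_j g_il - d_l g_ij): [ss,s] = E_s/2 = -9/32, [ss,t] = F_s - E_t/2 = -49/32, [st,s] = E_t/2 = 13/32, [st,t] = G_s/2 = 0, [tt,s] = F_t - G_s/2 = 21/8, [tt,t] = G_t/2 = 9/8
Gamma^s_ij = (G*[ij,s] - F*[ij,t])/(EG - F^2), Gamma^t_ij = (E*[ij,t] - F*[ij,s])/(EG - F^2)
Gamma_sss = 1911/6257, Gamma_sst = 1274/6257, Gamma_stt = 6180/6257, Gamma_tss = -4240/6257, Gamma_tst = -741/6257, Gamma_ttt = -1296/6257
d^2s/dtau^2 = -(Gamma_sss*(-1/4)^2 + 2*Gamma_sst*(-1/4)*(0) + Gamma_stt*(0)^2) = -1911/100112
d^2t/dtau^2 = -(Gamma_tss*(-1/4)^2 + 2*Gamma_tst*(-1/4)*(0) + Gamma_ttt*(0)^2) = 265/6257

Answer: Gamma_sss = 1911/6257, Gamma_sst = 1274/6257, Gamma_stt = 6180/6257, Gamma_tss = -4240/6257, Gamma_tst = -741/6257, Gamma_ttt = -1296/6257; accelerations (d^2s/dtau^2, d^2t/dtau^2) = (-1911/100112, 265/6257)


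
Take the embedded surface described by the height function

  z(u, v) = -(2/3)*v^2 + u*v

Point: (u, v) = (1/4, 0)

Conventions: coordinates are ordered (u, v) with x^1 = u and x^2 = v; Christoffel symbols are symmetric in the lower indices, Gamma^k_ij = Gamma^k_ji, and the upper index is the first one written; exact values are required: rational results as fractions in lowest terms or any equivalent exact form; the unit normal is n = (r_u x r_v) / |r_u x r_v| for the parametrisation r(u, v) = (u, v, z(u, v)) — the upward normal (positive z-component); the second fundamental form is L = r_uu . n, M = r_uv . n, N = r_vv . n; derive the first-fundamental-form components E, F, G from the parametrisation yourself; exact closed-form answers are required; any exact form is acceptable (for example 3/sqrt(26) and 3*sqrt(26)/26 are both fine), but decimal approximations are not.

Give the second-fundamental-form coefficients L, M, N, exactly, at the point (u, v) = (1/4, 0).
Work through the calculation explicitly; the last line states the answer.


z_u = 0, z_v = 1/4, z_uu = 0, z_uv = 1, z_vv = -4/3
E = 1, F = 0, G = 17/16; answer radicand W^2 = 17/16
unnormalised second-form numerators: l = 0, m = 1, n = -4/3; L = l/sqrt(17/16), and similarly M = m/sqrt(W^2), N = n/sqrt(W^2)

Answer: L = 0, M = 4*sqrt(17)/17, N = -16*sqrt(17)/51


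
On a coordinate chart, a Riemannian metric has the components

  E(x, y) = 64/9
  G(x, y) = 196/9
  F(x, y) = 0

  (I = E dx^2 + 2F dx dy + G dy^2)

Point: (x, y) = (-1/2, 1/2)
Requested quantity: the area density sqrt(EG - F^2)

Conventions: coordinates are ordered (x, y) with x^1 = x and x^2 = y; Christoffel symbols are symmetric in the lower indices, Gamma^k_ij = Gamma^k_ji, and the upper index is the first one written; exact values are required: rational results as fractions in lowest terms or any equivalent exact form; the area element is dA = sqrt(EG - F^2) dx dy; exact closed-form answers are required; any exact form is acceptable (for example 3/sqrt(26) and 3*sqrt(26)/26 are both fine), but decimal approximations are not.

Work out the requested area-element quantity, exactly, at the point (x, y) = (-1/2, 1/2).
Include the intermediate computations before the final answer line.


E = 64/9, F = 0, G = 196/9; EG - F^2 = 12544/81

Answer: sqrt(EG - F^2) = 112/9


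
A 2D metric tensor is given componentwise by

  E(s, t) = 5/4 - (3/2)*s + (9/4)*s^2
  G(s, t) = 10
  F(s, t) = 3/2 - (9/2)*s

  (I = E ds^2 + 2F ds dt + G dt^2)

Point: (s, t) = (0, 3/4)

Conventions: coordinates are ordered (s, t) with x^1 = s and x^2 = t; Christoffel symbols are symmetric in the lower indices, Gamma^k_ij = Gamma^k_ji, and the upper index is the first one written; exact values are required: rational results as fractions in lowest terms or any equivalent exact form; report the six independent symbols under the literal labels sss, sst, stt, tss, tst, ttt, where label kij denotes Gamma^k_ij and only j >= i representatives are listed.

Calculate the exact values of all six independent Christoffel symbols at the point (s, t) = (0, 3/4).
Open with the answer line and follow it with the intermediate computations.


Answer: Gamma_sss = -3/41, Gamma_sst = 0, Gamma_stt = 0, Gamma_tss = -18/41, Gamma_tst = 0, Gamma_ttt = 0

E = 5/4, F = 3/2, G = 10 at the point
E_s = -3/2, E_t = 0, F_s = -9/2, F_t = 0, G_s = 0, G_t = 0
EG - F^2 = 41/4;  g^inv = (4/41) * [[10, -3/2], [-3/2, 5/4]]
first-kind symbols [ij,l] = (1/2)(d_i g_jl + d_j g_il - d_l g_ij): [ss,s] = E_s/2 = -3/4, [ss,t] = F_s - E_t/2 = -9/2, [st,s] = E_t/2 = 0, [st,t] = G_s/2 = 0, [tt,s] = F_t - G_s/2 = 0, [tt,t] = G_t/2 = 0
Gamma^s_ij = (G*[ij,s] - F*[ij,t])/(EG - F^2), Gamma^t_ij = (E*[ij,t] - F*[ij,s])/(EG - F^2)


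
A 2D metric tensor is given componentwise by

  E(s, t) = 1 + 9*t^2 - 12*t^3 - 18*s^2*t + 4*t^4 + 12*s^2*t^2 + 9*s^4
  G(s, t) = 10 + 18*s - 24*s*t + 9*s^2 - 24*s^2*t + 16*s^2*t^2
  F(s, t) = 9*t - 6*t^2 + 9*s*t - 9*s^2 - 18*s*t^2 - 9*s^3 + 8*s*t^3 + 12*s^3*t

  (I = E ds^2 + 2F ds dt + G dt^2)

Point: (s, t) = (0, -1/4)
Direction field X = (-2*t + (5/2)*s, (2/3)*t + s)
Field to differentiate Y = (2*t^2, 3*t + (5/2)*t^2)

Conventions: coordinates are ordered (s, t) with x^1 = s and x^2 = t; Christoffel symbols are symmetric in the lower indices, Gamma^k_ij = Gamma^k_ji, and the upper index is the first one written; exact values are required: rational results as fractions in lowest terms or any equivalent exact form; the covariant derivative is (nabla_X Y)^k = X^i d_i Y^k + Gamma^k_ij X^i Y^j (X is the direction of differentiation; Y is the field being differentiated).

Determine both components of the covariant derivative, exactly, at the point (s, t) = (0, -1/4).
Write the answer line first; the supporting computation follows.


Answer: (nabla_X Y)^s = 186/689, (nabla_X Y)^t = -10679/16536

E = 113/64, F = -21/8, G = 10 at the point
E_s = 0, E_t = -7, F_s = -7/2, F_t = 12, G_s = 24, G_t = 0
EG - F^2 = 689/64;  g^inv = (64/689) * [[10, 21/8], [21/8, 113/64]]
first-kind symbols [ij,l] = (1/2)(d_i g_jl + d_j g_il - d_l g_ij): [ss,s] = E_s/2 = 0, [ss,t] = F_s - E_t/2 = 0, [st,s] = E_t/2 = -7/2, [st,t] = G_s/2 = 12, [tt,s] = F_t - G_s/2 = 0, [tt,t] = G_t/2 = 0
Gamma^s_ij = (G*[ij,s] - F*[ij,t])/(EG - F^2), Gamma^t_ij = (E*[ij,t] - F*[ij,s])/(EG - F^2)
Gamma_sss = 0, Gamma_sst = -224/689, Gamma_stt = 0, Gamma_tss = 0, Gamma_tst = 768/689, Gamma_ttt = 0
X = (1/2, -1/6), Y = (1/8, -19/32) at the point


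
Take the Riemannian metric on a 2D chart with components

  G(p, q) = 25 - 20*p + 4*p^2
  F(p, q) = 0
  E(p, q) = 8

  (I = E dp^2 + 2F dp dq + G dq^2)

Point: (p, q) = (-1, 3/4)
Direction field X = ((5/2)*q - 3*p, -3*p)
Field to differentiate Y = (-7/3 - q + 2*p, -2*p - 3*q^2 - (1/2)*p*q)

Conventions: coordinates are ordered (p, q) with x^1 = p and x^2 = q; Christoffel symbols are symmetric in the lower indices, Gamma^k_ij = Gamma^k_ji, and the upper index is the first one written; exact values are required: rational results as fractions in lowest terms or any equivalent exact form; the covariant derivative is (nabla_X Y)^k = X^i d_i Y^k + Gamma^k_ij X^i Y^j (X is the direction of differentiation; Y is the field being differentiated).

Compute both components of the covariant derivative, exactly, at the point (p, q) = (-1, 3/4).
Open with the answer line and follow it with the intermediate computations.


Answer: (nabla_X Y)^p = 663/64, (nabla_X Y)^q = -565/28

E = 8, F = 0, G = 49 at the point
E_p = 0, E_q = 0, F_p = 0, F_q = 0, G_p = -28, G_q = 0
EG - F^2 = 392;  g^inv = (1/392) * [[49, 0], [0, 8]]
first-kind symbols [ij,l] = (1/2)(d_i g_jl + d_j g_il - d_l g_ij): [pp,p] = E_p/2 = 0, [pp,q] = F_p - E_q/2 = 0, [pq,p] = E_q/2 = 0, [pq,q] = G_p/2 = -14, [qq,p] = F_q - G_p/2 = 14, [qq,q] = G_q/2 = 0
Gamma^p_ij = (G*[ij,p] - F*[ij,q])/(EG - F^2), Gamma^q_ij = (E*[ij,q] - F*[ij,p])/(EG - F^2)
Gamma_ppp = 0, Gamma_ppq = 0, Gamma_pqq = 7/4, Gamma_qpp = 0, Gamma_qpq = -2/7, Gamma_qqq = 0
X = (39/8, 3), Y = (-61/12, 11/16) at the point


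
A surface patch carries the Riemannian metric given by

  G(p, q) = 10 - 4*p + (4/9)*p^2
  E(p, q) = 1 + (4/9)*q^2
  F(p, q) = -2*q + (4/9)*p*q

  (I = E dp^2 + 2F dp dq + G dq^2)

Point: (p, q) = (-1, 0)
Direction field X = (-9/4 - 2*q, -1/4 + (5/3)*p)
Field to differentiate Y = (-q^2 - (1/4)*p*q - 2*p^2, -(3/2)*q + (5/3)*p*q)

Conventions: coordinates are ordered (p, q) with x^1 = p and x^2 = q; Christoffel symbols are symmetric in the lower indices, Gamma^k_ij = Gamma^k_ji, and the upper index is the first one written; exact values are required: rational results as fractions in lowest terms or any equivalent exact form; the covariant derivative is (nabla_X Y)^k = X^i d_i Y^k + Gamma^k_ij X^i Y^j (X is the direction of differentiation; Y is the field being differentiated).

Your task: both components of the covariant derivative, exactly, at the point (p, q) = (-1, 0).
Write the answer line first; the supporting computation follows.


Answer: (nabla_X Y)^p = -455/48, (nabla_X Y)^q = 25369/4680

E = 1, F = 0, G = 130/9 at the point
E_p = 0, E_q = 0, F_p = 0, F_q = -22/9, G_p = -44/9, G_q = 0
EG - F^2 = 130/9;  g^inv = (9/130) * [[130/9, 0], [0, 1]]
first-kind symbols [ij,l] = (1/2)(d_i g_jl + d_j g_il - d_l g_ij): [pp,p] = E_p/2 = 0, [pp,q] = F_p - E_q/2 = 0, [pq,p] = E_q/2 = 0, [pq,q] = G_p/2 = -22/9, [qq,p] = F_q - G_p/2 = 0, [qq,q] = G_q/2 = 0
Gamma^p_ij = (G*[ij,p] - F*[ij,q])/(EG - F^2), Gamma^q_ij = (E*[ij,q] - F*[ij,p])/(EG - F^2)
Gamma_ppp = 0, Gamma_ppq = 0, Gamma_pqq = 0, Gamma_qpp = 0, Gamma_qpq = -11/65, Gamma_qqq = 0
X = (-9/4, -23/12), Y = (-2, 0) at the point


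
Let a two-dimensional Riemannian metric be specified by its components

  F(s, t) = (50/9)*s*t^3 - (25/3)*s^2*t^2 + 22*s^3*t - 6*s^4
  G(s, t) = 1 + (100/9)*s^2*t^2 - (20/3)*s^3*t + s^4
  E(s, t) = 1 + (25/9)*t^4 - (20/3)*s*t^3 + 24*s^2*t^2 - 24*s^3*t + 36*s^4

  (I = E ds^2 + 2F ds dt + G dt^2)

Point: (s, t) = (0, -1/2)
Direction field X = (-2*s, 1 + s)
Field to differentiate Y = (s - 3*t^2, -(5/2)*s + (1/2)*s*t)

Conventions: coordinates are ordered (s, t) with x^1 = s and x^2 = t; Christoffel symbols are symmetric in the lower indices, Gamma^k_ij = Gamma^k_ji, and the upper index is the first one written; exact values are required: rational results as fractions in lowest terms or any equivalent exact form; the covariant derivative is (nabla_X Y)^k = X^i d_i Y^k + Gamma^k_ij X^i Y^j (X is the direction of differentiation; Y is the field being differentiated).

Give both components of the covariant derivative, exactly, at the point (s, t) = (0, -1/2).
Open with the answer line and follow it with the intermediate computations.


Answer: (nabla_X Y)^s = 582/169, (nabla_X Y)^t = 0

E = 169/144, F = 0, G = 1 at the point
E_s = 5/6, E_t = -25/18, F_s = -25/36, F_t = 0, G_s = 0, G_t = 0
EG - F^2 = 169/144;  g^inv = (144/169) * [[1, 0], [0, 169/144]]
first-kind symbols [ij,l] = (1/2)(d_i g_jl + d_j g_il - d_l g_ij): [ss,s] = E_s/2 = 5/12, [ss,t] = F_s - E_t/2 = 0, [st,s] = E_t/2 = -25/36, [st,t] = G_s/2 = 0, [tt,s] = F_t - G_s/2 = 0, [tt,t] = G_t/2 = 0
Gamma^s_ij = (G*[ij,s] - F*[ij,t])/(EG - F^2), Gamma^t_ij = (E*[ij,t] - F*[ij,s])/(EG - F^2)
Gamma_sss = 60/169, Gamma_sst = -100/169, Gamma_stt = 0, Gamma_tss = 0, Gamma_tst = 0, Gamma_ttt = 0
X = (0, 1), Y = (-3/4, 0) at the point
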